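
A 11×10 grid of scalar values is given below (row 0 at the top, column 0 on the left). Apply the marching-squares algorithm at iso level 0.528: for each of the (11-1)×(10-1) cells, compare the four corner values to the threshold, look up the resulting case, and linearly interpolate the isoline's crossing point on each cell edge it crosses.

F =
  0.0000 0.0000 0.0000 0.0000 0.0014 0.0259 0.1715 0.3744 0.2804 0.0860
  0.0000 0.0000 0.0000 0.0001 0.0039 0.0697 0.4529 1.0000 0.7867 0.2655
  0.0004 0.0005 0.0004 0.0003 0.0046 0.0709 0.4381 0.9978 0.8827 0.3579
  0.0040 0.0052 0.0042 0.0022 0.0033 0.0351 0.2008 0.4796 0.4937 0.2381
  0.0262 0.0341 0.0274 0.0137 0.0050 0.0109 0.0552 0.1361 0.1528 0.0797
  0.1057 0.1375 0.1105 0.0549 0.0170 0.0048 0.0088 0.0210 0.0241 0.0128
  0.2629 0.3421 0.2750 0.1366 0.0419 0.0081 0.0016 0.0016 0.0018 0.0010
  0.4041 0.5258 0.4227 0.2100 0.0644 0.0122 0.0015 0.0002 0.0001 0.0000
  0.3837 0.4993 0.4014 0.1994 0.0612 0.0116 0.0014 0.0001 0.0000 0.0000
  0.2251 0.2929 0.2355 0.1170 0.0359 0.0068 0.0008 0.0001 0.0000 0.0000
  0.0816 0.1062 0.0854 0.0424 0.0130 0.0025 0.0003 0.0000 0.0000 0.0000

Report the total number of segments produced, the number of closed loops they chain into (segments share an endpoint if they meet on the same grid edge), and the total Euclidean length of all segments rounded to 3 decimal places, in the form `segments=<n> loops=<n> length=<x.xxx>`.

segments=8 loops=1 length=8.274

cell (0,6): code 0100 → (0.246,7.000)–(1.000,6.137)
cell (0,7): code 1100 → (0.489,8.000)–(0.246,7.000)
cell (0,8): code 1000 → (1.000,8.496)–(0.489,8.000)
cell (1,6): code 0110 → (1.000,6.137)–(2.000,6.161)
cell (1,8): code 1001 → (2.000,8.676)–(1.000,8.496)
cell (2,6): code 0010 → (2.000,6.161)–(2.907,7.000)
cell (2,7): code 0011 → (2.907,7.000)–(2.912,8.000)
cell (2,8): code 0001 → (2.912,8.000)–(2.000,8.676)
total: 8 segments, chained into 1 closed loop(s), length Σ = 8.274459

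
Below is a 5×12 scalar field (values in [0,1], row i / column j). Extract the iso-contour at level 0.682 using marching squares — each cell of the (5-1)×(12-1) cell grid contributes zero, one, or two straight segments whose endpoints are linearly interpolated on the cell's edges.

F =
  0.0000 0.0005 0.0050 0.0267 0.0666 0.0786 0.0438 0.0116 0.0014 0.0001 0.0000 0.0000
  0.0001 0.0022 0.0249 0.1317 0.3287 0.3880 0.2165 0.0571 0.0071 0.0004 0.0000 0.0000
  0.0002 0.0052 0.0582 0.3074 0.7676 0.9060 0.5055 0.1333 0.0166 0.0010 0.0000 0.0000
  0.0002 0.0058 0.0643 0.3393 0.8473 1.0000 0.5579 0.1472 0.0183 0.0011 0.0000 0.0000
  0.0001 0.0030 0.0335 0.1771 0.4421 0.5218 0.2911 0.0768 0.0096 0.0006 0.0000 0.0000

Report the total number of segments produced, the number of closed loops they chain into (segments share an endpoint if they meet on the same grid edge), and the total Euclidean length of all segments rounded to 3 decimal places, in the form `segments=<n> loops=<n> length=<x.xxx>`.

cell (1,3): code 0100 → (1.805,4.000)–(2.000,3.814)
cell (1,4): code 1100 → (1.568,5.000)–(1.805,4.000)
cell (1,5): code 1000 → (2.000,5.559)–(1.568,5.000)
cell (2,3): code 0110 → (2.000,3.814)–(3.000,3.675)
cell (2,5): code 1001 → (3.000,5.719)–(2.000,5.559)
cell (3,3): code 0010 → (3.000,3.675)–(3.408,4.000)
cell (3,4): code 0011 → (3.408,4.000)–(3.665,5.000)
cell (3,5): code 0001 → (3.665,5.000)–(3.000,5.719)
total: 8 segments, chained into 1 closed loop(s), length Σ = 6.560592

segments=8 loops=1 length=6.561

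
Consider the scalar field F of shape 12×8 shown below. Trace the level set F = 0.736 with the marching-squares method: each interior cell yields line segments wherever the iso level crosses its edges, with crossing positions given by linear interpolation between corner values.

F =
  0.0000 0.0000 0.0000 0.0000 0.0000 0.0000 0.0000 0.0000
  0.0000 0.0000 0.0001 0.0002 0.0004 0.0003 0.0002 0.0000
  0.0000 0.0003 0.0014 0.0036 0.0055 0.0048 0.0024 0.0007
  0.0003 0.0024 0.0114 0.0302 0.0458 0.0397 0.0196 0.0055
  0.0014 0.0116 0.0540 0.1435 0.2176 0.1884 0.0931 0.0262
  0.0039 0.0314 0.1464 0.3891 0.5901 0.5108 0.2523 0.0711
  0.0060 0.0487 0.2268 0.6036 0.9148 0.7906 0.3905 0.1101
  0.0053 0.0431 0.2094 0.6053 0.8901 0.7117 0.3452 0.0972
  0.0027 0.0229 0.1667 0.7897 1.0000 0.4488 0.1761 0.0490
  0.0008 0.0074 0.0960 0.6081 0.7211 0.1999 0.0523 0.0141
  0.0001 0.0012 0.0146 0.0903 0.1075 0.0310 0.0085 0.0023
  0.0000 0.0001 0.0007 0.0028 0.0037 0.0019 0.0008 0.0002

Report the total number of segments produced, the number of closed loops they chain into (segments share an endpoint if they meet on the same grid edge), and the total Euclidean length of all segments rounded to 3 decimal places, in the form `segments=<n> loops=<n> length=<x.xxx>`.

cell (5,3): code 0100 → (5.449,4.000)–(6.000,3.425)
cell (5,4): code 1100 → (5.805,5.000)–(5.449,4.000)
cell (5,5): code 1000 → (6.000,5.136)–(5.805,5.000)
cell (6,3): code 0110 → (6.000,3.425)–(7.000,3.459)
cell (6,4): code 1011 → (7.000,4.864)–(6.692,5.000)
cell (6,5): code 0001 → (6.692,5.000)–(6.000,5.136)
cell (7,2): code 0100 → (7.709,3.000)–(8.000,2.914)
cell (7,3): code 1110 → (7.000,3.459)–(7.709,3.000)
cell (7,4): code 1001 → (8.000,4.479)–(7.000,4.864)
cell (8,2): code 0010 → (8.000,2.914)–(8.296,3.000)
cell (8,3): code 0011 → (8.296,3.000)–(8.947,4.000)
cell (8,4): code 0001 → (8.947,4.000)–(8.000,4.479)
total: 12 segments, chained into 1 closed loop(s), length Σ = 8.919531

segments=12 loops=1 length=8.920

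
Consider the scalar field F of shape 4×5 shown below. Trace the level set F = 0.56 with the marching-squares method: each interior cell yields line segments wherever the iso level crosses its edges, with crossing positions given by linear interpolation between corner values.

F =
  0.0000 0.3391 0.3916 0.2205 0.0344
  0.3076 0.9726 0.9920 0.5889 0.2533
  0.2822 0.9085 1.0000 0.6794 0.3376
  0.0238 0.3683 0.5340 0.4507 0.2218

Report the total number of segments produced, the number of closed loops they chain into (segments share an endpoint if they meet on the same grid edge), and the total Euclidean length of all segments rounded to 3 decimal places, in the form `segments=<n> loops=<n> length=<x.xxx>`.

segments=10 loops=1 length=8.852

cell (0,0): code 0100 → (0.349,1.000)–(1.000,0.380)
cell (0,1): code 1100 → (0.280,2.000)–(0.349,1.000)
cell (0,2): code 1100 → (0.922,3.000)–(0.280,2.000)
cell (0,3): code 1000 → (1.000,3.086)–(0.922,3.000)
cell (1,0): code 0110 → (1.000,0.380)–(2.000,0.444)
cell (1,3): code 1001 → (2.000,3.349)–(1.000,3.086)
cell (2,0): code 0010 → (2.000,0.444)–(2.645,1.000)
cell (2,1): code 0011 → (2.645,1.000)–(2.944,2.000)
cell (2,2): code 0011 → (2.944,2.000)–(2.522,3.000)
cell (2,3): code 0001 → (2.522,3.000)–(2.000,3.349)
total: 10 segments, chained into 1 closed loop(s), length Σ = 8.851627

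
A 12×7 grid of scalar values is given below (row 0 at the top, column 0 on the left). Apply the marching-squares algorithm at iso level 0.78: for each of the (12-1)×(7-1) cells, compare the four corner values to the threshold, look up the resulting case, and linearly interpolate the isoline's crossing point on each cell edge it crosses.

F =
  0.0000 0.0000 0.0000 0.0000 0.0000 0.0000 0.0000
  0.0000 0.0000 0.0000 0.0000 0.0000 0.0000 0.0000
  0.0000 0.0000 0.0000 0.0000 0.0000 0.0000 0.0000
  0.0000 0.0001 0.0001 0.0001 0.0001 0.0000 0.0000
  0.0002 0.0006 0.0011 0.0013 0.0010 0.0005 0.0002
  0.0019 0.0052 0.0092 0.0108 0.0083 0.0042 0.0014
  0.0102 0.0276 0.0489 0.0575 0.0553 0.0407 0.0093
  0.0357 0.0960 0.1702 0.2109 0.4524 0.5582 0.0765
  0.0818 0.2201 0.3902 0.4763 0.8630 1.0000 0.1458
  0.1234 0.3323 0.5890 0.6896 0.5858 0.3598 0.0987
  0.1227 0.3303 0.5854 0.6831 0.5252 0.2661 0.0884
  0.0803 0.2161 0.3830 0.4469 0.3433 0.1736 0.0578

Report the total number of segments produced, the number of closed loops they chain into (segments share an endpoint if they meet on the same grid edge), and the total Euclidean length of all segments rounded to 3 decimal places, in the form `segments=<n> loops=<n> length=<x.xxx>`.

segments=6 loops=1 length=3.697

cell (7,3): code 0100 → (7.798,4.000)–(8.000,3.785)
cell (7,4): code 1100 → (7.502,5.000)–(7.798,4.000)
cell (7,5): code 1000 → (8.000,5.258)–(7.502,5.000)
cell (8,3): code 0010 → (8.000,3.785)–(8.299,4.000)
cell (8,4): code 0011 → (8.299,4.000)–(8.344,5.000)
cell (8,5): code 0001 → (8.344,5.000)–(8.000,5.258)
total: 6 segments, chained into 1 closed loop(s), length Σ = 3.697129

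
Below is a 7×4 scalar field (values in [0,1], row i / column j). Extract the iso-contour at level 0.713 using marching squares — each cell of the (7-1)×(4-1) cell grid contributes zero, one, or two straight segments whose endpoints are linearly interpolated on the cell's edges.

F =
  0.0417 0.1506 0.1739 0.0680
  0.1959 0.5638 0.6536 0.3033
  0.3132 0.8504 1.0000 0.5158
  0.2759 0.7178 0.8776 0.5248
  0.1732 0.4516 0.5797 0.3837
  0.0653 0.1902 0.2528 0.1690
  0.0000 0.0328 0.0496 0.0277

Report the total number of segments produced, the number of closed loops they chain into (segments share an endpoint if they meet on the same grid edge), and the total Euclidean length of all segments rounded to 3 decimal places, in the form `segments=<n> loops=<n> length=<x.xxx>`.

segments=8 loops=1 length=6.537

cell (1,0): code 0100 → (1.521,1.000)–(2.000,0.744)
cell (1,1): code 1100 → (1.171,2.000)–(1.521,1.000)
cell (1,2): code 1000 → (2.000,2.593)–(1.171,2.000)
cell (2,0): code 0110 → (2.000,0.744)–(3.000,0.989)
cell (2,2): code 1001 → (3.000,2.467)–(2.000,2.593)
cell (3,0): code 0010 → (3.000,0.989)–(3.018,1.000)
cell (3,1): code 0011 → (3.018,1.000)–(3.553,2.000)
cell (3,2): code 0001 → (3.553,2.000)–(3.000,2.467)
total: 8 segments, chained into 1 closed loop(s), length Σ = 6.536856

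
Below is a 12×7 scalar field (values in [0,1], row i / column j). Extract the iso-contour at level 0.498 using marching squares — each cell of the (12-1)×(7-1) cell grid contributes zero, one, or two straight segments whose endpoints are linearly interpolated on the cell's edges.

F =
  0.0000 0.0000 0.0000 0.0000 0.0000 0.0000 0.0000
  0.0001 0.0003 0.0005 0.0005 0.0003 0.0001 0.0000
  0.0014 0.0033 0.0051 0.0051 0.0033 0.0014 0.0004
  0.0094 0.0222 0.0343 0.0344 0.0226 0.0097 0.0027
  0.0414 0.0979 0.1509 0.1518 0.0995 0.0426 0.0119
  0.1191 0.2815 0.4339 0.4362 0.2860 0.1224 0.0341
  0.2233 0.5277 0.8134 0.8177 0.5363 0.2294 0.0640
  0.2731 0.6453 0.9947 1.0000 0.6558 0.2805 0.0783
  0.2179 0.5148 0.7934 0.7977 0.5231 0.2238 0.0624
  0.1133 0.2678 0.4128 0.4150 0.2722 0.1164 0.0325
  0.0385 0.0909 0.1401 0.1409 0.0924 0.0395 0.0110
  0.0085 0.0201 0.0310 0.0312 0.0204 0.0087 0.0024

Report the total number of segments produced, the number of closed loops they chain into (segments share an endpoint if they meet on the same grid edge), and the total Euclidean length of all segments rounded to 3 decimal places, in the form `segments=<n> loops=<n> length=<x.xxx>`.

segments=14 loops=1 length=11.644

cell (5,0): code 0100 → (5.879,1.000)–(6.000,0.902)
cell (5,1): code 1100 → (5.169,2.000)–(5.879,1.000)
cell (5,2): code 1100 → (5.162,3.000)–(5.169,2.000)
cell (5,3): code 1100 → (5.847,4.000)–(5.162,3.000)
cell (5,4): code 1000 → (6.000,4.125)–(5.847,4.000)
cell (6,0): code 0110 → (6.000,0.902)–(7.000,0.604)
cell (6,4): code 1001 → (7.000,4.420)–(6.000,4.125)
cell (7,0): code 0110 → (7.000,0.604)–(8.000,0.943)
cell (7,4): code 1001 → (8.000,4.084)–(7.000,4.420)
cell (8,0): code 0010 → (8.000,0.943)–(8.068,1.000)
cell (8,1): code 0011 → (8.068,1.000)–(8.776,2.000)
cell (8,2): code 0011 → (8.776,2.000)–(8.783,3.000)
cell (8,3): code 0011 → (8.783,3.000)–(8.100,4.000)
cell (8,4): code 0001 → (8.100,4.000)–(8.000,4.084)
total: 14 segments, chained into 1 closed loop(s), length Σ = 11.644220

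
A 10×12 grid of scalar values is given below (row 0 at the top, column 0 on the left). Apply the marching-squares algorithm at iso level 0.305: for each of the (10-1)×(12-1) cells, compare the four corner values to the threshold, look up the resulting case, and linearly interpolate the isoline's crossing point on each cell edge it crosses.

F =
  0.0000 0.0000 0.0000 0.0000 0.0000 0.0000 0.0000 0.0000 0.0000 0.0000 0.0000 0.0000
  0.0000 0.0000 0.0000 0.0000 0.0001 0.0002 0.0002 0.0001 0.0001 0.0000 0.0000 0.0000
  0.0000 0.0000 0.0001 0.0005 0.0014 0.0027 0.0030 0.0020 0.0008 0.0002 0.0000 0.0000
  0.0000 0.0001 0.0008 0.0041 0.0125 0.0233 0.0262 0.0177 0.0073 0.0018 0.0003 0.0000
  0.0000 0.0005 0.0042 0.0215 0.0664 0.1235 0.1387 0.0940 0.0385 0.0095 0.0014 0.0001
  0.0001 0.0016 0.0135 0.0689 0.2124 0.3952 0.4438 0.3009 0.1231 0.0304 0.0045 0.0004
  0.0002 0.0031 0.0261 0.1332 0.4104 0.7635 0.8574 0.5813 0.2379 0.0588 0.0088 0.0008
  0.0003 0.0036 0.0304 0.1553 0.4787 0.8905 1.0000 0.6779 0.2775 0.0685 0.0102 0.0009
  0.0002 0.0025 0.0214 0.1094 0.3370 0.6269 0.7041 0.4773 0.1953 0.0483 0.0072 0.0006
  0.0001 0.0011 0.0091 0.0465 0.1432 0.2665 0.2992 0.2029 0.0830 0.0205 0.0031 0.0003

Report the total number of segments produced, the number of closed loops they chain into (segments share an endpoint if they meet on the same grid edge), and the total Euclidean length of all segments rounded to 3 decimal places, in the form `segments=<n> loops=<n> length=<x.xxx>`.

segments=16 loops=1 length=13.865

cell (4,4): code 0100 → (4.668,5.000)–(5.000,4.507)
cell (4,5): code 1100 → (4.545,6.000)–(4.668,5.000)
cell (4,6): code 1000 → (5.000,6.971)–(4.545,6.000)
cell (5,3): code 0100 → (5.468,4.000)–(6.000,3.620)
cell (5,4): code 1110 → (5.000,4.507)–(5.468,4.000)
cell (5,6): code 1101 → (5.015,7.000)–(5.000,6.971)
cell (5,7): code 1000 → (6.000,7.805)–(5.015,7.000)
cell (6,3): code 0110 → (6.000,3.620)–(7.000,3.463)
cell (6,7): code 1001 → (7.000,7.931)–(6.000,7.805)
cell (7,3): code 0110 → (7.000,3.463)–(8.000,3.859)
cell (7,7): code 1001 → (8.000,7.611)–(7.000,7.931)
cell (8,3): code 0010 → (8.000,3.859)–(8.165,4.000)
cell (8,4): code 0011 → (8.165,4.000)–(8.893,5.000)
cell (8,5): code 0011 → (8.893,5.000)–(8.986,6.000)
cell (8,6): code 0011 → (8.986,6.000)–(8.628,7.000)
cell (8,7): code 0001 → (8.628,7.000)–(8.000,7.611)
total: 16 segments, chained into 1 closed loop(s), length Σ = 13.865088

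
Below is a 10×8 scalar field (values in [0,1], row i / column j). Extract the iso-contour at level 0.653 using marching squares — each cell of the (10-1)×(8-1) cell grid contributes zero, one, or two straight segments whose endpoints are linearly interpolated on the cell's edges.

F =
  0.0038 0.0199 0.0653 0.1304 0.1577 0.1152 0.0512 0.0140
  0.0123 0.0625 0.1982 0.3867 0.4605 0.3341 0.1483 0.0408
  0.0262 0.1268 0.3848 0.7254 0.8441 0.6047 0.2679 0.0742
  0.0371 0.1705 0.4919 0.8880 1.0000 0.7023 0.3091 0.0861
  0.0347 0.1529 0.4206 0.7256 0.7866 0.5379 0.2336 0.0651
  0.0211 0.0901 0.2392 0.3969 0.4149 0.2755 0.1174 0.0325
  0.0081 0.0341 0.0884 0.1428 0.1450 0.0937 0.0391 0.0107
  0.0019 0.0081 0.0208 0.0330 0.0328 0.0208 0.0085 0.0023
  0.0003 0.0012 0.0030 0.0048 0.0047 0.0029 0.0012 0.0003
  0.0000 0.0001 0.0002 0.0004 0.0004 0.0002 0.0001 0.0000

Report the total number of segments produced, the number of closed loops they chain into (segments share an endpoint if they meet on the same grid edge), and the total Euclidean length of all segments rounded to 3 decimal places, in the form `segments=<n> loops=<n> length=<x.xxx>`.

cell (1,2): code 0100 → (1.786,3.000)–(2.000,2.787)
cell (1,3): code 1100 → (1.502,4.000)–(1.786,3.000)
cell (1,4): code 1000 → (2.000,4.798)–(1.502,4.000)
cell (2,2): code 0110 → (2.000,2.787)–(3.000,2.407)
cell (2,4): code 1101 → (2.495,5.000)–(2.000,4.798)
cell (2,5): code 1000 → (3.000,5.125)–(2.495,5.000)
cell (3,2): code 0110 → (3.000,2.407)–(4.000,2.762)
cell (3,4): code 1011 → (4.000,4.537)–(3.300,5.000)
cell (3,5): code 0001 → (3.300,5.000)–(3.000,5.125)
cell (4,2): code 0010 → (4.000,2.762)–(4.221,3.000)
cell (4,3): code 0011 → (4.221,3.000)–(4.359,4.000)
cell (4,4): code 0001 → (4.359,4.000)–(4.000,4.537)
total: 12 segments, chained into 1 closed loop(s), length Σ = 8.613104

segments=12 loops=1 length=8.613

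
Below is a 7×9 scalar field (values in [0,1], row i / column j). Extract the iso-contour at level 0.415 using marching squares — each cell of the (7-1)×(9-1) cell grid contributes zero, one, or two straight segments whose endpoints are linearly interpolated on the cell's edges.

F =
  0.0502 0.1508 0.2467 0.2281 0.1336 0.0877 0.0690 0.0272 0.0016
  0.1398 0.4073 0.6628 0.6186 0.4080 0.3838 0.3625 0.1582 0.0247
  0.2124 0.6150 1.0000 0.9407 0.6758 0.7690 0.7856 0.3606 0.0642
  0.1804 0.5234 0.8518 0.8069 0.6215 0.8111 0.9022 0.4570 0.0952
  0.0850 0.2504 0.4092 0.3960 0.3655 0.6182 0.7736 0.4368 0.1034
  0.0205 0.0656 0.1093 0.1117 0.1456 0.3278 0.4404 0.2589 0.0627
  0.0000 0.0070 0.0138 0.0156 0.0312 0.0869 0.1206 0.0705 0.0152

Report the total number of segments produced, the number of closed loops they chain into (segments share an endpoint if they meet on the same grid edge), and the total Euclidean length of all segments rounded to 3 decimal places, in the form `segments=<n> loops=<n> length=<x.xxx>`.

segments=24 loops=1 length=18.317

cell (0,1): code 0100 → (0.404,2.000)–(1.000,1.030)
cell (0,2): code 1100 → (0.479,3.000)–(0.404,2.000)
cell (0,3): code 1000 → (1.000,3.967)–(0.479,3.000)
cell (1,0): code 0100 → (1.037,1.000)–(2.000,0.503)
cell (1,1): code 1110 → (1.000,1.030)–(1.037,1.000)
cell (1,3): code 1101 → (1.026,4.000)–(1.000,3.967)
cell (1,4): code 1100 → (1.081,5.000)–(1.026,4.000)
cell (1,5): code 1100 → (1.124,6.000)–(1.081,5.000)
cell (1,6): code 1000 → (2.000,6.872)–(1.124,6.000)
cell (2,0): code 0110 → (2.000,0.503)–(3.000,0.684)
cell (2,6): code 1101 → (2.564,7.000)–(2.000,6.872)
cell (2,7): code 1000 → (3.000,7.116)–(2.564,7.000)
cell (3,0): code 0010 → (3.000,0.684)–(3.397,1.000)
cell (3,1): code 0011 → (3.397,1.000)–(3.987,2.000)
cell (3,2): code 0011 → (3.987,2.000)–(3.954,3.000)
cell (3,3): code 0011 → (3.954,3.000)–(3.807,4.000)
cell (3,4): code 0111 → (3.807,4.000)–(4.000,4.196)
cell (3,7): code 1001 → (4.000,7.065)–(3.000,7.116)
cell (4,4): code 0010 → (4.000,4.196)–(4.700,5.000)
cell (4,5): code 0111 → (4.700,5.000)–(5.000,5.774)
cell (4,6): code 1011 → (5.000,6.140)–(4.123,7.000)
cell (4,7): code 0001 → (4.123,7.000)–(4.000,7.065)
cell (5,5): code 0010 → (5.000,5.774)–(5.079,6.000)
cell (5,6): code 0001 → (5.079,6.000)–(5.000,6.140)
total: 24 segments, chained into 1 closed loop(s), length Σ = 18.317438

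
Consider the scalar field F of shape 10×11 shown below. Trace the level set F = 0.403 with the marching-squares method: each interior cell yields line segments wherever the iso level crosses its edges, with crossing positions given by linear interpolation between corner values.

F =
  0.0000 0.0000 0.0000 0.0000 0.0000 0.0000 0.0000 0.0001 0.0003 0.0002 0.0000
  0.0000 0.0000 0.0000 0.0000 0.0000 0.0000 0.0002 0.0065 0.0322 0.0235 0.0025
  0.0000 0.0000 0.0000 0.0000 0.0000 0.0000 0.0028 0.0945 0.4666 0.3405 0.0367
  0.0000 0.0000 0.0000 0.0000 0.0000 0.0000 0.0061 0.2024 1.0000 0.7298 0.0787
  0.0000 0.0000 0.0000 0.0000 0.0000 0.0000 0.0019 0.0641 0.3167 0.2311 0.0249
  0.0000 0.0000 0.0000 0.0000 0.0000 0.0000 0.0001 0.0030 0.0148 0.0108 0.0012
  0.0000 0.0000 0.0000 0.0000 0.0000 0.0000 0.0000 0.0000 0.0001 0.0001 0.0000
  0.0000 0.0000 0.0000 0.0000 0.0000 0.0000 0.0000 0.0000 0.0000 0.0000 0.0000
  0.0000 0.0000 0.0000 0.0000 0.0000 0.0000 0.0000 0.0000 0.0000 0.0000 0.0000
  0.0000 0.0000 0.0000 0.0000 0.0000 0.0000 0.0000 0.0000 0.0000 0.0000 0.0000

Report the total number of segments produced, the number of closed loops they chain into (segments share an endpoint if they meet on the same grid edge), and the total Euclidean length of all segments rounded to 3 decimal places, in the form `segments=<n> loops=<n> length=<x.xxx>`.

cell (1,7): code 0100 → (1.854,8.000)–(2.000,7.829)
cell (1,8): code 1000 → (2.000,8.504)–(1.854,8.000)
cell (2,7): code 0110 → (2.000,7.829)–(3.000,7.252)
cell (2,8): code 1101 → (2.161,9.000)–(2.000,8.504)
cell (2,9): code 1000 → (3.000,9.502)–(2.161,9.000)
cell (3,7): code 0010 → (3.000,7.252)–(3.874,8.000)
cell (3,8): code 0011 → (3.874,8.000)–(3.655,9.000)
cell (3,9): code 0001 → (3.655,9.000)–(3.000,9.502)
total: 8 segments, chained into 1 closed loop(s), length Σ = 6.403591

segments=8 loops=1 length=6.404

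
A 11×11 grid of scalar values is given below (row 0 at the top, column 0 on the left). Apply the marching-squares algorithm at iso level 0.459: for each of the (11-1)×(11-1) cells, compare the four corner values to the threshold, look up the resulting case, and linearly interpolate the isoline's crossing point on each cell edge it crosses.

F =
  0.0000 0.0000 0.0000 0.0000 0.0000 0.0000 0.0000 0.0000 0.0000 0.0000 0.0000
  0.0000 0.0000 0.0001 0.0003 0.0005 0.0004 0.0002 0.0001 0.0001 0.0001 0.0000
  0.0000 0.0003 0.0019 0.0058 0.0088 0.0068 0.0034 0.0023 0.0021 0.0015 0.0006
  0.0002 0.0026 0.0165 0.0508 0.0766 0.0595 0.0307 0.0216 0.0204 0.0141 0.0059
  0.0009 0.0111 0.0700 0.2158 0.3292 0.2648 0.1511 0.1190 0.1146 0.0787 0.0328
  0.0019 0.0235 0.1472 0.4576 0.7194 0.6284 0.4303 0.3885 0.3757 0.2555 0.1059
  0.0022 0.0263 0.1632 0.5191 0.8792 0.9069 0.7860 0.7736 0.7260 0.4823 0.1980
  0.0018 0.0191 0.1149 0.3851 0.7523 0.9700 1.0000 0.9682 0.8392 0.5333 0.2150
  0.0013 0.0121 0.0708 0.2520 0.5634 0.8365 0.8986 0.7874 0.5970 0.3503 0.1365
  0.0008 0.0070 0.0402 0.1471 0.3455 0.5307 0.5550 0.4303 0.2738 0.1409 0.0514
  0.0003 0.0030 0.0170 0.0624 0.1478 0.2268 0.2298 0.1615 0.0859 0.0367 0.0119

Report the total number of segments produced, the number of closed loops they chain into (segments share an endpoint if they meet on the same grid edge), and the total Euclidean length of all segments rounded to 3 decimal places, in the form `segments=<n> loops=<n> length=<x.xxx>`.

segments=24 loops=1 length=17.827

cell (4,3): code 0100 → (4.333,4.000)–(5.000,3.005)
cell (4,4): code 1100 → (4.534,5.000)–(4.333,4.000)
cell (4,5): code 1000 → (5.000,5.855)–(4.534,5.000)
cell (5,2): code 0100 → (5.023,3.000)–(6.000,2.831)
cell (5,3): code 1110 → (5.000,3.005)–(5.023,3.000)
cell (5,5): code 1101 → (5.081,6.000)–(5.000,5.855)
cell (5,6): code 1100 → (5.183,7.000)–(5.081,6.000)
cell (5,7): code 1100 → (5.238,8.000)–(5.183,7.000)
cell (5,8): code 1100 → (5.897,9.000)–(5.238,8.000)
cell (5,9): code 1000 → (6.000,9.082)–(5.897,9.000)
cell (6,2): code 0010 → (6.000,2.831)–(6.449,3.000)
cell (6,3): code 0111 → (6.449,3.000)–(7.000,3.201)
cell (6,9): code 1001 → (7.000,9.233)–(6.000,9.082)
cell (7,3): code 0110 → (7.000,3.201)–(8.000,3.665)
cell (7,8): code 1011 → (8.000,8.559)–(7.406,9.000)
cell (7,9): code 0001 → (7.406,9.000)–(7.000,9.233)
cell (8,3): code 0010 → (8.000,3.665)–(8.479,4.000)
cell (8,4): code 0111 → (8.479,4.000)–(9.000,4.613)
cell (8,6): code 1011 → (9.000,6.770)–(8.920,7.000)
cell (8,7): code 0011 → (8.920,7.000)–(8.427,8.000)
cell (8,8): code 0001 → (8.427,8.000)–(8.000,8.559)
cell (9,4): code 0010 → (9.000,4.613)–(9.236,5.000)
cell (9,5): code 0011 → (9.236,5.000)–(9.295,6.000)
cell (9,6): code 0001 → (9.295,6.000)–(9.000,6.770)
total: 24 segments, chained into 1 closed loop(s), length Σ = 17.827412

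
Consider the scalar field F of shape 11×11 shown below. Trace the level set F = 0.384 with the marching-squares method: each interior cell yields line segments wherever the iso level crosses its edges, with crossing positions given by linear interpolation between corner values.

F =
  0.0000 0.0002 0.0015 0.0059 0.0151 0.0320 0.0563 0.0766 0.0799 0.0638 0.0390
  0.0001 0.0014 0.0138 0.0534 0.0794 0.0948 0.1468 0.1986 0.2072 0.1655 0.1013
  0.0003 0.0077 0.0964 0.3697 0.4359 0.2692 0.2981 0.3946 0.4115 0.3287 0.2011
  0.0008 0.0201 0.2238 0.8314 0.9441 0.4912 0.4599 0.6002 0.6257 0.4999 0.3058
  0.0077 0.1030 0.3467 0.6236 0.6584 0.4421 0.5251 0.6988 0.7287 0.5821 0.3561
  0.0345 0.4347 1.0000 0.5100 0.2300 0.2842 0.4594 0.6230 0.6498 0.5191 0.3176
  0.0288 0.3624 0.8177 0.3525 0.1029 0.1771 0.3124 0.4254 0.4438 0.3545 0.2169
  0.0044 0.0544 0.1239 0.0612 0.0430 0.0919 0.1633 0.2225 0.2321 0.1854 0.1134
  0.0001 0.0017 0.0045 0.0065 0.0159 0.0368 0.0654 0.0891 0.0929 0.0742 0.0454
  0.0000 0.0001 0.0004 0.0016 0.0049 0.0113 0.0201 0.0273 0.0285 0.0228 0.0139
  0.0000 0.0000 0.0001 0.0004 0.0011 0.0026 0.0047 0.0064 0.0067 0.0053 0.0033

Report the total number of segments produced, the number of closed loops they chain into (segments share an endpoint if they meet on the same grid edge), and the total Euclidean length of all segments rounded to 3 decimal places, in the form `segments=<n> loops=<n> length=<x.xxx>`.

segments=34 loops=1 length=25.294

cell (1,3): code 0100 → (1.854,4.000)–(2.000,3.216)
cell (1,4): code 1000 → (2.000,4.311)–(1.854,4.000)
cell (1,6): code 0100 → (1.946,7.000)–(2.000,6.890)
cell (1,7): code 1100 → (1.865,8.000)–(1.946,7.000)
cell (1,8): code 1000 → (2.000,8.332)–(1.865,8.000)
cell (2,2): code 0100 → (2.031,3.000)–(3.000,2.264)
cell (2,3): code 1110 → (2.000,3.216)–(2.031,3.000)
cell (2,4): code 1101 → (2.517,5.000)–(2.000,4.311)
cell (2,5): code 1100 → (2.531,6.000)–(2.517,5.000)
cell (2,6): code 1110 → (2.000,6.890)–(2.531,6.000)
cell (2,8): code 1101 → (2.323,9.000)–(2.000,8.332)
cell (2,9): code 1000 → (3.000,9.597)–(2.323,9.000)
cell (3,2): code 0110 → (3.000,2.264)–(4.000,2.135)
cell (3,9): code 1001 → (4.000,9.877)–(3.000,9.597)
cell (4,0): code 0100 → (4.847,1.000)–(5.000,0.873)
cell (4,1): code 1100 → (4.057,2.000)–(4.847,1.000)
cell (4,2): code 1110 → (4.000,2.135)–(4.057,2.000)
cell (4,3): code 1011 → (5.000,3.450)–(4.641,4.000)
cell (4,4): code 0011 → (4.641,4.000)–(4.368,5.000)
cell (4,5): code 0111 → (4.368,5.000)–(5.000,5.570)
cell (4,9): code 1001 → (5.000,9.670)–(4.000,9.877)
cell (5,0): code 0010 → (5.000,0.873)–(5.701,1.000)
cell (5,1): code 0111 → (5.701,1.000)–(6.000,1.047)
cell (5,2): code 1011 → (6.000,2.932)–(5.800,3.000)
cell (5,3): code 0001 → (5.800,3.000)–(5.000,3.450)
cell (5,5): code 0010 → (5.000,5.570)–(5.513,6.000)
cell (5,6): code 0111 → (5.513,6.000)–(6.000,6.634)
cell (5,8): code 1011 → (6.000,8.670)–(5.821,9.000)
cell (5,9): code 0001 → (5.821,9.000)–(5.000,9.670)
cell (6,1): code 0010 → (6.000,1.047)–(6.625,2.000)
cell (6,2): code 0001 → (6.625,2.000)–(6.000,2.932)
cell (6,6): code 0010 → (6.000,6.634)–(6.204,7.000)
cell (6,7): code 0011 → (6.204,7.000)–(6.282,8.000)
cell (6,8): code 0001 → (6.282,8.000)–(6.000,8.670)
total: 34 segments, chained into 1 closed loop(s), length Σ = 25.293561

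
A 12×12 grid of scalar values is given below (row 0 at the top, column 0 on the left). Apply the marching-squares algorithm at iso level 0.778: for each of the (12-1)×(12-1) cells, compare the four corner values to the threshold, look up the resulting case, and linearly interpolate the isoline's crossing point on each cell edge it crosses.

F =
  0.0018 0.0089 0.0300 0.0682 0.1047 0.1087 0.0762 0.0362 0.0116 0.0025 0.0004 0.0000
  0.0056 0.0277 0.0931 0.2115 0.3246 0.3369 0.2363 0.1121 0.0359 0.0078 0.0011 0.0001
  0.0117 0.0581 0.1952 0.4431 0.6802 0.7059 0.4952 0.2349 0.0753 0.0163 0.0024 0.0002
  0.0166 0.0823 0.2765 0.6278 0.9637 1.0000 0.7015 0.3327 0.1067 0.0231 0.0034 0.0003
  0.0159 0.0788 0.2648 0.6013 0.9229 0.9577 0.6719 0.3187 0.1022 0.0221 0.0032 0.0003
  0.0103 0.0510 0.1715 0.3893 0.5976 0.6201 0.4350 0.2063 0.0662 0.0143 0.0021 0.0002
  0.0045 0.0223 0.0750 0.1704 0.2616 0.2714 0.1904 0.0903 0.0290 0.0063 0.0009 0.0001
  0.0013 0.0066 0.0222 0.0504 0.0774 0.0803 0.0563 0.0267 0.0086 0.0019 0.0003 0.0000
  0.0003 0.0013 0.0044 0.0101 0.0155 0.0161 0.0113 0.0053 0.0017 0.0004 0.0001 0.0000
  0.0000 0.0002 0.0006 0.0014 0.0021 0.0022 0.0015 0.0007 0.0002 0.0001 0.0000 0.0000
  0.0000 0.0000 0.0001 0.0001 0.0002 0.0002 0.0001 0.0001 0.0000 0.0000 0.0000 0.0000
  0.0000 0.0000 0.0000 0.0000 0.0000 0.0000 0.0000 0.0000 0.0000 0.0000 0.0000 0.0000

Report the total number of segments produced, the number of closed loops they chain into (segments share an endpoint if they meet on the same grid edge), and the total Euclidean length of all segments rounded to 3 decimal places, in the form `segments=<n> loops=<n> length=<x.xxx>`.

cell (2,3): code 0100 → (2.345,4.000)–(3.000,3.447)
cell (2,4): code 1100 → (2.245,5.000)–(2.345,4.000)
cell (2,5): code 1000 → (3.000,5.744)–(2.245,5.000)
cell (3,3): code 0110 → (3.000,3.447)–(4.000,3.549)
cell (3,5): code 1001 → (4.000,5.629)–(3.000,5.744)
cell (4,3): code 0010 → (4.000,3.549)–(4.445,4.000)
cell (4,4): code 0011 → (4.445,4.000)–(4.532,5.000)
cell (4,5): code 0001 → (4.532,5.000)–(4.000,5.629)
total: 8 segments, chained into 1 closed loop(s), length Σ = 7.394743

segments=8 loops=1 length=7.395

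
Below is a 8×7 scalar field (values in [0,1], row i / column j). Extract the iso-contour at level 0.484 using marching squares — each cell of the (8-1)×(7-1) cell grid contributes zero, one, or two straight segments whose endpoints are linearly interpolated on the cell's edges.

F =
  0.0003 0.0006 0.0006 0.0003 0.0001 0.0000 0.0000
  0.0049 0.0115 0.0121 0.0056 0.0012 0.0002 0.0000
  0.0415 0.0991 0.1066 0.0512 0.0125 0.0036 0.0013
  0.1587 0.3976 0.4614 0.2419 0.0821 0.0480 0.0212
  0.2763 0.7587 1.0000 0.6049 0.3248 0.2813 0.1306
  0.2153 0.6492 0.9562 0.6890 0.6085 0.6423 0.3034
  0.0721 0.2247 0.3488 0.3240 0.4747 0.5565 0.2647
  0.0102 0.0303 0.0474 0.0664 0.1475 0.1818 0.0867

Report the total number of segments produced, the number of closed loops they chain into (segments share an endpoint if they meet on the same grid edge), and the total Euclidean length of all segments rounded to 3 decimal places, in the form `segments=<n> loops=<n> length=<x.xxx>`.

cell (3,0): code 0100 → (3.239,1.000)–(4.000,0.431)
cell (3,1): code 1100 → (3.042,2.000)–(3.239,1.000)
cell (3,2): code 1100 → (3.667,3.000)–(3.042,2.000)
cell (3,3): code 1000 → (4.000,3.432)–(3.667,3.000)
cell (4,0): code 0110 → (4.000,0.431)–(5.000,0.619)
cell (4,3): code 1101 → (4.561,4.000)–(4.000,3.432)
cell (4,4): code 1100 → (4.561,5.000)–(4.561,4.000)
cell (4,5): code 1000 → (5.000,5.467)–(4.561,5.000)
cell (5,0): code 0010 → (5.000,0.619)–(5.389,1.000)
cell (5,1): code 0011 → (5.389,1.000)–(5.777,2.000)
cell (5,2): code 0011 → (5.777,2.000)–(5.562,3.000)
cell (5,3): code 0011 → (5.562,3.000)–(5.930,4.000)
cell (5,4): code 0111 → (5.930,4.000)–(6.000,4.114)
cell (5,5): code 1001 → (6.000,5.248)–(5.000,5.467)
cell (6,4): code 0010 → (6.000,4.114)–(6.193,5.000)
cell (6,5): code 0001 → (6.193,5.000)–(6.000,5.248)
total: 16 segments, chained into 1 closed loop(s), length Σ = 13.235996

segments=16 loops=1 length=13.236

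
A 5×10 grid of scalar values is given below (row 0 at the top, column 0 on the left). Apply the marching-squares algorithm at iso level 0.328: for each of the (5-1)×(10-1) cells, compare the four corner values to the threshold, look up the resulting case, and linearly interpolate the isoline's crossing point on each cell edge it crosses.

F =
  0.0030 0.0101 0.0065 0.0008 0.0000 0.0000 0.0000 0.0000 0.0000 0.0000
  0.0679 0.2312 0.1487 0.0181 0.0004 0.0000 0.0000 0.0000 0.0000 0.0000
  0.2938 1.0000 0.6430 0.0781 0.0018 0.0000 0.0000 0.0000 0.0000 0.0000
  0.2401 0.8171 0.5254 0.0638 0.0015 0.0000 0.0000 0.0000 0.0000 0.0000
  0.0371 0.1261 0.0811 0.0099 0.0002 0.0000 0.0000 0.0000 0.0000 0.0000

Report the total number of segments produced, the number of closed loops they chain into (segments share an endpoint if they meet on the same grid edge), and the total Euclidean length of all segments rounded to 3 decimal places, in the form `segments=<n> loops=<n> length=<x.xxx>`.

segments=8 loops=1 length=7.935

cell (1,0): code 0100 → (1.126,1.000)–(2.000,0.048)
cell (1,1): code 1100 → (1.363,2.000)–(1.126,1.000)
cell (1,2): code 1000 → (2.000,2.558)–(1.363,2.000)
cell (2,0): code 0110 → (2.000,0.048)–(3.000,0.152)
cell (2,2): code 1001 → (3.000,2.428)–(2.000,2.558)
cell (3,0): code 0010 → (3.000,0.152)–(3.708,1.000)
cell (3,1): code 0011 → (3.708,1.000)–(3.444,2.000)
cell (3,2): code 0001 → (3.444,2.000)–(3.000,2.428)
total: 8 segments, chained into 1 closed loop(s), length Σ = 7.935470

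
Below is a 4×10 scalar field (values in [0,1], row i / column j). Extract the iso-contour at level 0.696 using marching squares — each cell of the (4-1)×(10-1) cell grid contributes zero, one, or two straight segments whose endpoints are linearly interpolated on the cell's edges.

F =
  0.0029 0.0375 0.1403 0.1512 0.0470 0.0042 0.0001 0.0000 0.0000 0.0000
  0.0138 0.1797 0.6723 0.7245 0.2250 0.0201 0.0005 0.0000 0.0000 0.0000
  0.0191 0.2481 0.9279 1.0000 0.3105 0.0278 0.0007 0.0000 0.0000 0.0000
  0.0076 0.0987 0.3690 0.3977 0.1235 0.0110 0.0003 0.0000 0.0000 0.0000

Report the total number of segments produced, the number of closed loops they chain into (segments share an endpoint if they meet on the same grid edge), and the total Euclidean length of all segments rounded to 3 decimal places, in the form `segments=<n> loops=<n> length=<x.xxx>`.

cell (0,2): code 0100 → (0.950,3.000)–(1.000,2.454)
cell (0,3): code 1000 → (1.000,3.057)–(0.950,3.000)
cell (1,1): code 0100 → (1.093,2.000)–(2.000,1.659)
cell (1,2): code 1110 → (1.000,2.454)–(1.093,2.000)
cell (1,3): code 1001 → (2.000,3.441)–(1.000,3.057)
cell (2,1): code 0010 → (2.000,1.659)–(2.415,2.000)
cell (2,2): code 0011 → (2.415,2.000)–(2.505,3.000)
cell (2,3): code 0001 → (2.505,3.000)–(2.000,3.441)
total: 8 segments, chained into 1 closed loop(s), length Σ = 5.339090

segments=8 loops=1 length=5.339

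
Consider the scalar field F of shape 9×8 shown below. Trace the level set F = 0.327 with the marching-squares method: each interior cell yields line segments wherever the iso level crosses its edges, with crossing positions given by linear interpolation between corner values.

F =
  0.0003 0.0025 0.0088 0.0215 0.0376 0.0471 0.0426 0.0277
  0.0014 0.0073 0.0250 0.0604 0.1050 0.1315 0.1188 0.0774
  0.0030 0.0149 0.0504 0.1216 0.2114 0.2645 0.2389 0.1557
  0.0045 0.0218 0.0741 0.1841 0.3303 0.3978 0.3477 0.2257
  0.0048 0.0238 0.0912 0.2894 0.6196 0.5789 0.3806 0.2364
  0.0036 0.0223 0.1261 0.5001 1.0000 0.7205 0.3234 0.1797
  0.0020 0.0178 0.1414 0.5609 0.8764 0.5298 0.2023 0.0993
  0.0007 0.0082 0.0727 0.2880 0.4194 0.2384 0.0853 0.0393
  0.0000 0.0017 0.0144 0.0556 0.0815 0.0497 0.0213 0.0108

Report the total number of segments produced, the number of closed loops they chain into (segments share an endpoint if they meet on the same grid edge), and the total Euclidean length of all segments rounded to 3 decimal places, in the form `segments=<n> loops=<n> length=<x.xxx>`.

segments=18 loops=1 length=13.299

cell (2,3): code 0100 → (2.972,4.000)–(3.000,3.977)
cell (2,4): code 1100 → (2.469,5.000)–(2.972,4.000)
cell (2,5): code 1100 → (2.810,6.000)–(2.469,5.000)
cell (2,6): code 1000 → (3.000,6.170)–(2.810,6.000)
cell (3,3): code 0110 → (3.000,3.977)–(4.000,3.114)
cell (3,6): code 1001 → (4.000,6.372)–(3.000,6.170)
cell (4,2): code 0100 → (4.178,3.000)–(5.000,2.537)
cell (4,3): code 1110 → (4.000,3.114)–(4.178,3.000)
cell (4,5): code 1011 → (5.000,5.991)–(4.937,6.000)
cell (4,6): code 0001 → (4.937,6.000)–(4.000,6.372)
cell (5,2): code 0110 → (5.000,2.537)–(6.000,2.442)
cell (5,5): code 1001 → (6.000,5.619)–(5.000,5.991)
cell (6,2): code 0010 → (6.000,2.442)–(6.857,3.000)
cell (6,3): code 0111 → (6.857,3.000)–(7.000,3.297)
cell (6,4): code 1011 → (7.000,4.510)–(6.696,5.000)
cell (6,5): code 0001 → (6.696,5.000)–(6.000,5.619)
cell (7,3): code 0010 → (7.000,3.297)–(7.273,4.000)
cell (7,4): code 0001 → (7.273,4.000)–(7.000,4.510)
total: 18 segments, chained into 1 closed loop(s), length Σ = 13.299187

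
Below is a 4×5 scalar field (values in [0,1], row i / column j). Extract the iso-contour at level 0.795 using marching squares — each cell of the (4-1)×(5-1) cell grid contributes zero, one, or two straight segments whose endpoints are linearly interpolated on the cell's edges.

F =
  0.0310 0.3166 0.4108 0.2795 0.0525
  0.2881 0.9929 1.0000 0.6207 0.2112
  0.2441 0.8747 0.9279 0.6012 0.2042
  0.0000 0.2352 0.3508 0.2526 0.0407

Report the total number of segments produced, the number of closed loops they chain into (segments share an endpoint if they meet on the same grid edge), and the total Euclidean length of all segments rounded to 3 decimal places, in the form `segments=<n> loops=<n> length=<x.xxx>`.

cell (0,0): code 0100 → (0.707,1.000)–(1.000,0.719)
cell (0,1): code 1100 → (0.652,2.000)–(0.707,1.000)
cell (0,2): code 1000 → (1.000,2.540)–(0.652,2.000)
cell (1,0): code 0110 → (1.000,0.719)–(2.000,0.874)
cell (1,2): code 1001 → (2.000,2.407)–(1.000,2.540)
cell (2,0): code 0010 → (2.000,0.874)–(2.125,1.000)
cell (2,1): code 0011 → (2.125,1.000)–(2.230,2.000)
cell (2,2): code 0001 → (2.230,2.000)–(2.000,2.407)
total: 8 segments, chained into 1 closed loop(s), length Σ = 5.721121

segments=8 loops=1 length=5.721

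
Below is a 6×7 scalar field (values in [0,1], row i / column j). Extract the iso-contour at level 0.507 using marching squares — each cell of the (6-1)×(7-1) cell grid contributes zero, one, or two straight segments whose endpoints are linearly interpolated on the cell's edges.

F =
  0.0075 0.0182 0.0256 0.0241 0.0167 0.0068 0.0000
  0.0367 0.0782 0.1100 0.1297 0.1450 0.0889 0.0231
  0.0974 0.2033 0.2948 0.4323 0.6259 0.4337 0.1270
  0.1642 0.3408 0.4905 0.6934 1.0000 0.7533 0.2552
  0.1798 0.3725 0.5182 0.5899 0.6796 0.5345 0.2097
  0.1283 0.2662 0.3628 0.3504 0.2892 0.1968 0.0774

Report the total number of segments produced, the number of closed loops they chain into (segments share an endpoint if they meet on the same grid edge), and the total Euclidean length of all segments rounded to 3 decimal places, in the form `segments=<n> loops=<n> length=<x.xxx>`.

segments=14 loops=1 length=9.754

cell (1,3): code 0100 → (1.753,4.000)–(2.000,3.386)
cell (1,4): code 1000 → (2.000,4.619)–(1.753,4.000)
cell (2,2): code 0100 → (2.286,3.000)–(3.000,2.081)
cell (2,3): code 1110 → (2.000,3.386)–(2.286,3.000)
cell (2,4): code 1101 → (2.229,5.000)–(2.000,4.619)
cell (2,5): code 1000 → (3.000,5.494)–(2.229,5.000)
cell (3,1): code 0100 → (3.596,2.000)–(4.000,1.923)
cell (3,2): code 1110 → (3.000,2.081)–(3.596,2.000)
cell (3,5): code 1001 → (4.000,5.085)–(3.000,5.494)
cell (4,1): code 0010 → (4.000,1.923)–(4.072,2.000)
cell (4,2): code 0011 → (4.072,2.000)–(4.346,3.000)
cell (4,3): code 0011 → (4.346,3.000)–(4.442,4.000)
cell (4,4): code 0011 → (4.442,4.000)–(4.081,5.000)
cell (4,5): code 0001 → (4.081,5.000)–(4.000,5.085)
total: 14 segments, chained into 1 closed loop(s), length Σ = 9.753585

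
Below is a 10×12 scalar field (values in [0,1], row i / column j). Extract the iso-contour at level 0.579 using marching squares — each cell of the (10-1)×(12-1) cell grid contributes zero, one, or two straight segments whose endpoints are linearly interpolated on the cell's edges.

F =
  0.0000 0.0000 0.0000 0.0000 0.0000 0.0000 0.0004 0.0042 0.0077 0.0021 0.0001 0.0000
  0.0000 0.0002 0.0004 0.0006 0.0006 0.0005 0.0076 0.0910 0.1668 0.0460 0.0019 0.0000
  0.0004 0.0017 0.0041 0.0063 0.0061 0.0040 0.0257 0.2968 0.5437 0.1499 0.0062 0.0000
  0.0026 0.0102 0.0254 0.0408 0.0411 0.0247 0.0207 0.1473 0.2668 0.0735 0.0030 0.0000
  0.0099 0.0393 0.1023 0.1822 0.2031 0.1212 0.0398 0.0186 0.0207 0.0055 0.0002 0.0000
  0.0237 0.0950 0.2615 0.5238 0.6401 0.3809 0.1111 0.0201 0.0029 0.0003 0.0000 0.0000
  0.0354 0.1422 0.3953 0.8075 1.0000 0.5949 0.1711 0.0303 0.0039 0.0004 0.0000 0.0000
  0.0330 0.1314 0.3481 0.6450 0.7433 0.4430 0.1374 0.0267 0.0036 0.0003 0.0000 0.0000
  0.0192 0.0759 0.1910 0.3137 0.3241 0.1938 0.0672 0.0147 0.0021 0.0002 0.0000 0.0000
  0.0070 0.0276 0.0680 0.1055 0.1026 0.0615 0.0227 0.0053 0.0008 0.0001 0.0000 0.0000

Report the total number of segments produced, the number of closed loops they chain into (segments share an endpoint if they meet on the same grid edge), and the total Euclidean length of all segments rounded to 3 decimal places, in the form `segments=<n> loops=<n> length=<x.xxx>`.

segments=12 loops=1 length=7.750

cell (4,3): code 0100 → (4.860,4.000)–(5.000,3.475)
cell (4,4): code 1000 → (5.000,4.236)–(4.860,4.000)
cell (5,2): code 0100 → (5.195,3.000)–(6.000,2.446)
cell (5,3): code 1110 → (5.000,3.475)–(5.195,3.000)
cell (5,4): code 1101 → (5.926,5.000)–(5.000,4.236)
cell (5,5): code 1000 → (6.000,5.038)–(5.926,5.000)
cell (6,2): code 0110 → (6.000,2.446)–(7.000,2.778)
cell (6,4): code 1011 → (7.000,4.547)–(6.105,5.000)
cell (6,5): code 0001 → (6.105,5.000)–(6.000,5.038)
cell (7,2): code 0010 → (7.000,2.778)–(7.199,3.000)
cell (7,3): code 0011 → (7.199,3.000)–(7.392,4.000)
cell (7,4): code 0001 → (7.392,4.000)–(7.000,4.547)
total: 12 segments, chained into 1 closed loop(s), length Σ = 7.750267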